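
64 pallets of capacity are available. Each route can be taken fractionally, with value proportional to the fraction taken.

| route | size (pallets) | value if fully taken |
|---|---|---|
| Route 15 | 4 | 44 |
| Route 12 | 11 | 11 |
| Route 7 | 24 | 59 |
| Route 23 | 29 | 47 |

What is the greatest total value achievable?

157

Best value per unit of size first: Route 15 44/4≈11, Route 7 59/24≈2.46, Route 23 47/29≈1.62, Route 12 11/11≈1.
Take all of Route 15 (4 pallets, value 44) ; 60 pallets left.
All 24 pallets of Route 7 fit (value 59) ; 36 remain.
Route 23: take in full, 29 pallets for value 47 ; 7 left.
Fill the last 7 pallets with part of Route 12: 7/11 of it earns 7.
Total value = 157.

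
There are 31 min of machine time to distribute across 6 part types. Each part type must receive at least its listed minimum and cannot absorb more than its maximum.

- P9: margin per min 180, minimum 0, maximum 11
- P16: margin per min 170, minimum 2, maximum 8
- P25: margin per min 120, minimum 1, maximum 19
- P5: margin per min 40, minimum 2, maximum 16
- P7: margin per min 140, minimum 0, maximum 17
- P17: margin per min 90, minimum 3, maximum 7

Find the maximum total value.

Meeting every minimum uses 0+2+1+2+0+3 = 8 min, leaving 23.
Highest margin per min first: P9 180 > P16 170 > P7 140 > P25 120 > P17 90 > P5 40.
Give P9 11 more to hit its cap of 11 → 12 left.
Give P16 6 more to hit its cap of 8 → 6 left.
P7 has room for 17 more but only 6 remain, so it gets 6.
Total = 180×11 + 170×8 + 120×1 + 40×2 + 140×6 + 90×3 = 4650.

4650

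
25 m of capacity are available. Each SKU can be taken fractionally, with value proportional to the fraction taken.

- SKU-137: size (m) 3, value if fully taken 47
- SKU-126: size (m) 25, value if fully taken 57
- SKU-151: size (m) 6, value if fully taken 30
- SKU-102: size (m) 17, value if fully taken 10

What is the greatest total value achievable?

Sort by value density: SKU-137 47/3≈15.7, SKU-151 30/6≈5, SKU-126 57/25≈2.28, SKU-102 10/17≈0.588.
All 3 m of SKU-137 fit (value 47) → 22 remain.
All 6 m of SKU-151 fit (value 30) → 16 remain.
Only 16 m remain; take 16/25 of SKU-126 for value 57×16/25 = 36.48.
Total value = 113.48.

113.48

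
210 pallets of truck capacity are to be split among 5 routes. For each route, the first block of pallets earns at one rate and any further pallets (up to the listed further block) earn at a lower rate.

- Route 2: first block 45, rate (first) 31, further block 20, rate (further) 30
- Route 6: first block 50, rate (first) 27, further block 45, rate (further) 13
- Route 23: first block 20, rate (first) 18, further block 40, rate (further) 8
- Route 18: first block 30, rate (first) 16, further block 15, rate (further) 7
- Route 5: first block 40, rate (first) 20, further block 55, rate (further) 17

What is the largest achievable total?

Order all 10 blocks by rate: Route 2/tier1 31 > Route 2/tier2 30 > Route 6/tier1 27 > Route 5/tier1 20 > Route 23/tier1 18 > Route 5/tier2 17 > Route 18/tier1 16 > Route 6/tier2 13 > Route 23/tier2 8 > Route 18/tier2 7.
Route 2 tier1 at 31: fill all 45 → 165 left.
Route 2 tier2 at 30: fill all 20 → 145 left.
Route 6/tier1 (27): +50 → 95 left.
Fill Route 5 tier1 block (40 at 20) → 55 left.
Route 23/tier1 (18): +20 → 35 left.
Route 5 tier2 at 17: only 35 left, fill 35.
Total = 31×45 + 30×20 + 27×50 + 20×40 + 18×20 + 17×35 = 5100.

5100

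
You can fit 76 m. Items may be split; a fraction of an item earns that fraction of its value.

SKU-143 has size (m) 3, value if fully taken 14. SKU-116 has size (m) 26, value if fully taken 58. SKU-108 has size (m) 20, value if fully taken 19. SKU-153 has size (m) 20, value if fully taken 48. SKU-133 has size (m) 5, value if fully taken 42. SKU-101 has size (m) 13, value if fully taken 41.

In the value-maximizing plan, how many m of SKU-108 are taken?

9

Rank by value-to-size ratio: SKU-133 42/5≈8.4, SKU-143 14/3≈4.67, SKU-101 41/13≈3.15, SKU-153 48/20≈2.4, SKU-116 58/26≈2.23, SKU-108 19/20≈0.95.
All 5 m of SKU-133 fit (value 42) — 71 remain.
SKU-143: take in full, 3 m for value 14 — 68 left.
All 13 m of SKU-101 fit (value 41) — 55 remain.
SKU-153: take in full, 20 m for value 48 — 35 left.
SKU-116: take in full, 26 m for value 58 — 9 left.
Fill the last 9 m with part of SKU-108: 9/20 of it earns 8.55.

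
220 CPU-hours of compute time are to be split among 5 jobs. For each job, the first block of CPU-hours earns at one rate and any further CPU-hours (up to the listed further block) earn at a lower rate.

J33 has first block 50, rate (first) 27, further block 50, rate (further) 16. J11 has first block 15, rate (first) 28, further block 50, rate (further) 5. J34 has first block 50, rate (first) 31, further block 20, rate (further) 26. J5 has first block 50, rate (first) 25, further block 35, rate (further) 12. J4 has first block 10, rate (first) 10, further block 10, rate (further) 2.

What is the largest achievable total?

5650

Rank every tier by rate: J34/tier1 31 > J11/tier1 28 > J33/tier1 27 > J34/tier2 26 > J5/tier1 25 > J33/tier2 16 > J5/tier2 12 > J4/tier1 10 > J11/tier2 5 > J4/tier2 2.
J34/tier1 (31): +50 → 170 left.
Fill J11 tier1 block (15 at 28) → 155 left.
Fill J33 tier1 block (50 at 27) → 105 left.
J34 tier2 at 26: fill all 20 → 85 left.
J5/tier1 (25): +50 → 35 left.
35 remain; put them into J33 tier2 at 16.
Total = 31×50 + 28×15 + 27×50 + 26×20 + 25×50 + 16×35 = 5650.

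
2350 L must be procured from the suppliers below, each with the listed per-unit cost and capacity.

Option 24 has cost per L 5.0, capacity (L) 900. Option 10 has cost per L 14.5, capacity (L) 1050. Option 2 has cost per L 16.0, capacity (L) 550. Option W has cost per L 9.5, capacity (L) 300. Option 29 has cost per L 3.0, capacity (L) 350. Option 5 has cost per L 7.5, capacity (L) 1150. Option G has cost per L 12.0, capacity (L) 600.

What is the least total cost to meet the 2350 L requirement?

13800

Use suppliers in increasing cost order.
Take 350 from Option 29 at 3.0 — need 2000 more.
Option 24 (5.0): use full 900 — 1100 L to go.
Take 1100 from Option 5 at 7.5 to finish.
Option W, Option G, Option 10, Option 2: unused.
Cost = 350×3.0 + 900×5.0 + 1100×7.5 = 13800.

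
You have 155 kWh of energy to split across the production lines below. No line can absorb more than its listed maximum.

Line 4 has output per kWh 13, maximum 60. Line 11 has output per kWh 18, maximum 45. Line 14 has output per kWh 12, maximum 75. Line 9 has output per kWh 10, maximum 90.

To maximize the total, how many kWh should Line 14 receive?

50

Highest output per kWh first: Line 11 18 > Line 4 13 > Line 14 12 > Line 9 10.
Give Line 11 45 to hit its cap of 45 — 110 left.
Line 4 takes 60 to reach its cap of 60 — 50 left.
Line 14: +50 (room for 75) → 50. Pool exhausted.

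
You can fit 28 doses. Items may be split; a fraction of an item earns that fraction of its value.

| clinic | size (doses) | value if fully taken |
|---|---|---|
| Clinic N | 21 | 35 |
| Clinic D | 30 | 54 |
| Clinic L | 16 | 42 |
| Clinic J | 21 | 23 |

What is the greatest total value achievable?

63.6

Rank by value-to-size ratio: Clinic L 42/16≈2.62, Clinic D 54/30≈1.8, Clinic N 35/21≈1.67, Clinic J 23/21≈1.1.
Take all of Clinic L (16 doses, value 42) → 12 doses left.
12 doses left: a 12/30 share of Clinic D gives 54×12/30 = 21.6.
Total value = 63.6.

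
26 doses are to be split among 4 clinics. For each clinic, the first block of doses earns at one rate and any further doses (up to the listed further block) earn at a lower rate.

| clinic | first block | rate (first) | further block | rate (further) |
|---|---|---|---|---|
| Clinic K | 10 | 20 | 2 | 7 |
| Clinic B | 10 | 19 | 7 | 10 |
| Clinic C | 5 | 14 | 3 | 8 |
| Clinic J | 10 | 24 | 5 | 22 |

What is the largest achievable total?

569

Rank every tier by rate: Clinic J/T1 24 > Clinic J/T2 22 > Clinic K/T1 20 > Clinic B/T1 19 > Clinic C/T1 14 > Clinic B/T2 10 > Clinic C/T2 8 > Clinic K/T2 7.
Clinic J/T1 (24): +10 — 16 left.
Clinic J T2 at 22: fill all 5 — 11 left.
Clinic K T1 at 20: fill all 10 — 1 left.
Clinic B/T1: +1 of 10 at 19; pool empty.
Total = 24×10 + 22×5 + 20×10 + 19×1 = 569.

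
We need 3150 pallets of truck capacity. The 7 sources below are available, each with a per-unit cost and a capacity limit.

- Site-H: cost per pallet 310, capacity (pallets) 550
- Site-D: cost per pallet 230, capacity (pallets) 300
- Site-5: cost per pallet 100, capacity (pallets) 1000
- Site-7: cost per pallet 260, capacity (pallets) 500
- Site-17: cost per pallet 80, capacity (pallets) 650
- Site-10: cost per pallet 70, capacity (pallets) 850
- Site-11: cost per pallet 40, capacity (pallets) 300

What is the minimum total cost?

305500

Use sources in increasing cost order.
Take 300 from Site-11 at 40 ; need 2850 more.
Site-10 (70): use full 850 ; 2000 pallets to go.
Site-17 (80): use full 650 ; 1350 pallets to go.
Site-5 at 100: take all 1000 pallets ; 350 still needed.
Site-D (230): use full 300 ; 50 pallets to go.
Site-7 at 260: take 50 of its 500 ; requirement met.
Site-H: unused.
Cost = 300×40 + 850×70 + 650×80 + 1000×100 + 300×230 + 50×260 = 305500.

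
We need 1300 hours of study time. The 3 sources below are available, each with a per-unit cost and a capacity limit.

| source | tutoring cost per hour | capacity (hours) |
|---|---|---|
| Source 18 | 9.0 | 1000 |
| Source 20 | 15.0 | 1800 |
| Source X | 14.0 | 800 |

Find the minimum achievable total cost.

Use sources in increasing cost order.
Source 18 (9.0): use full 1000 → 300 hours to go.
Source X (14.0): take the remaining 300 → done.
Source 20: unused.
Cost = 1000×9.0 + 300×14.0 = 13200.

13200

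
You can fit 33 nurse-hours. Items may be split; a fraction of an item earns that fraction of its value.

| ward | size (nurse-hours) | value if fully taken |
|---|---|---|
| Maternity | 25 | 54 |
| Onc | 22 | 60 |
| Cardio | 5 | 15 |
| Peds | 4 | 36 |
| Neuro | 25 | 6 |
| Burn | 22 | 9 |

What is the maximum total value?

Best value per unit of size first: Peds 36/4≈9, Cardio 15/5≈3, Onc 60/22≈2.73, Maternity 54/25≈2.16, Burn 9/22≈0.409, Neuro 6/25≈0.24.
Peds: take in full, 4 nurse-hours for value 36 — 29 left.
All 5 nurse-hours of Cardio fit (value 15) — 24 remain.
Onc: take in full, 22 nurse-hours for value 60 — 2 left.
2 nurse-hours left: a 2/25 share of Maternity gives 54×2/25 = 4.32.
Total value = 115.32.

115.32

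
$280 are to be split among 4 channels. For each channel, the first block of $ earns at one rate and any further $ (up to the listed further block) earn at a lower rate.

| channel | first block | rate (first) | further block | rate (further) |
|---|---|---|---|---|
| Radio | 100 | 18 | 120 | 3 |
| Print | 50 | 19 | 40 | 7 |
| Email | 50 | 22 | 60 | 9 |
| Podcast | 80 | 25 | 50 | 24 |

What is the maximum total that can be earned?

6150

Order all 8 blocks by rate: Podcast/T1 25 > Podcast/T2 24 > Email/T1 22 > Print/T1 19 > Radio/T1 18 > Email/T2 9 > Print/T2 7 > Radio/T2 3.
Fill Podcast T1 block (80 at 25) → 200 left.
Podcast T2 at 24: fill all 50 → 150 left.
Email T1 at 22: fill all 50 → 100 left.
Print/T1 (19): +50 → 50 left.
Radio/T1: +50 of 100 at 18; pool empty.
Total = 25×80 + 24×50 + 22×50 + 19×50 + 18×50 = 6150.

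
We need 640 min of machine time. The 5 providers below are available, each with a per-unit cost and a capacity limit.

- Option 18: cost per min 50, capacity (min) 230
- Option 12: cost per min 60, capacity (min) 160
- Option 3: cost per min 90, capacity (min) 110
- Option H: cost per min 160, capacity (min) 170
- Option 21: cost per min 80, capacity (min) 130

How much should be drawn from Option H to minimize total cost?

Fill from the cheapest provider first.
Option 18 (50): use full 230 ; 410 min to go.
Option 12 at 60: take all 160 min ; 250 still needed.
Take 130 from Option 21 at 80 ; need 120 more.
Option 3 at 90: take all 110 min ; 10 still needed.
Option H at 160: take 10 of its 170 ; requirement met.

10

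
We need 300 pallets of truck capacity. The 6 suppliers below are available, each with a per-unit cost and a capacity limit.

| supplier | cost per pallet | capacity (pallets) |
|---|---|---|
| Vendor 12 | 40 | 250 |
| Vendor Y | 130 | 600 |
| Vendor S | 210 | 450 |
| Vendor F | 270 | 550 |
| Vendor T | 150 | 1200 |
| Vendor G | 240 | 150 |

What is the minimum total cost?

16500

Cheapest first:
Vendor 12 (40): use full 250 ; 50 pallets to go.
Take 50 from Vendor Y at 130 to finish.
Vendor T, Vendor S, Vendor G, Vendor F: unused.
Cost = 250×40 + 50×130 = 16500.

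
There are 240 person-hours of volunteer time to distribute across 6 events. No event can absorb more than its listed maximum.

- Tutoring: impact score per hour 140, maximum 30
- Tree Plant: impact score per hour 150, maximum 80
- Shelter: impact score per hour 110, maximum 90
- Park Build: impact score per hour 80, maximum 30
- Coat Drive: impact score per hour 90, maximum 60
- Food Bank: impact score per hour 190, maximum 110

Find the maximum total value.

Order the events by impact score per hour: Food Bank 190 > Tree Plant 150 > Tutoring 140 > Shelter 110 > Coat Drive 90 > Park Build 80.
Food Bank: +110 to 110 (cap) → 130 left.
Tree Plant takes 80 to reach its cap of 80 → 50 left.
Tutoring: +30 to 30 (cap) → 20 left.
Only 20 left; Shelter takes them to reach 20.
Total = 140×30 + 150×80 + 110×20 + 190×110 = 39300.

39300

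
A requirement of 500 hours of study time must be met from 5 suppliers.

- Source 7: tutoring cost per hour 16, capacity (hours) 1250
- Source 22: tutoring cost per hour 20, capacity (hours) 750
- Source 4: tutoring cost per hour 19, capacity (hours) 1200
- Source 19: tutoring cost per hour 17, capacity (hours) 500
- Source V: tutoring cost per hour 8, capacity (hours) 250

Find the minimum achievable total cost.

Cheapest first:
Take 250 from Source V at 8 ; need 250 more.
Source 7 at 16: take 250 of its 1250 ; requirement met.
Source 19, Source 4, Source 22: unused.
Cost = 250×8 + 250×16 = 6000.

6000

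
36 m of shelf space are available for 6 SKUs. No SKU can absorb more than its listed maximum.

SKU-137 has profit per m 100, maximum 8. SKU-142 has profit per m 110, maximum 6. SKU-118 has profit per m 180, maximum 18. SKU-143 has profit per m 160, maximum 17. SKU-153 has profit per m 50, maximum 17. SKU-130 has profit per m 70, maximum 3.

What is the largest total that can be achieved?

6070

Order the SKUs by profit per m: SKU-118 180 > SKU-143 160 > SKU-142 110 > SKU-137 100 > SKU-130 70 > SKU-153 50.
Give SKU-118 18 to hit its cap of 18 → 18 left.
SKU-143: +17 to 17 (cap) → 1 left.
SKU-142: +1 (room for 6) → 1. Pool exhausted.
Total = 110×1 + 180×18 + 160×17 = 6070.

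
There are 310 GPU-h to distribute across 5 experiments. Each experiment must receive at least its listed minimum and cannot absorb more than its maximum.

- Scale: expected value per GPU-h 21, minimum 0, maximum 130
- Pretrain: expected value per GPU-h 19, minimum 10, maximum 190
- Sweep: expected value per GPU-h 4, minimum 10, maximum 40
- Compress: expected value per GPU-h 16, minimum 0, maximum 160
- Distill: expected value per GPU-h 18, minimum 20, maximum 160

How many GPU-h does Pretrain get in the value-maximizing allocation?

Meeting every minimum uses 0+10+10+0+20 = 40 GPU-h, leaving 270.
Rank by expected value per GPU-h: Scale 21 > Pretrain 19 > Distill 18 > Compress 16 > Sweep 4.
Scale takes 130 more to reach its cap of 130 ; 140 left.
Pretrain has room for 180 more but only 140 remain, so it gets 150.

150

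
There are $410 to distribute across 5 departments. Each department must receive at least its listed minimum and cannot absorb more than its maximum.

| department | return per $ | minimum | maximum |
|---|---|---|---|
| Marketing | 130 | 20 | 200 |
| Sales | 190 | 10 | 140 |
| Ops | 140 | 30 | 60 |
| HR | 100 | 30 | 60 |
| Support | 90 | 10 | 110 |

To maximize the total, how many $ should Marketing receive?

Meeting every minimum uses 20+10+30+30+10 = 100 $, leaving 310.
Order the departments by return per $: Sales 190 > Ops 140 > Marketing 130 > HR 100 > Support 90.
Sales: +130 to 140 (cap) → 180 left.
Ops takes 30 more to reach its cap of 60 → 150 left.
Marketing: +150 (room for 180) → 170. Pool exhausted.

170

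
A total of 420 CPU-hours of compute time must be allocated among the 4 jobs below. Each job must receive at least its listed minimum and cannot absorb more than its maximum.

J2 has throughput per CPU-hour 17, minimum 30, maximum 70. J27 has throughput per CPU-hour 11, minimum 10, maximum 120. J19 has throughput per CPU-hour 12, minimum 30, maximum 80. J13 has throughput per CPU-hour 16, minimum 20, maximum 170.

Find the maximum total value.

5970

Meeting every minimum uses 30+10+30+20 = 90 CPU-hours, leaving 330.
Highest throughput per CPU-hour first: J2 17 > J13 16 > J19 12 > J27 11.
J2 takes 40 more to reach its cap of 70 → 290 left.
Give J13 150 more to hit its cap of 170 → 140 left.
J19 takes 50 more to reach its cap of 80 → 90 left.
J27 has room for 110 more but only 90 remain, so it gets 100.
Total = 17×70 + 11×100 + 12×80 + 16×170 = 5970.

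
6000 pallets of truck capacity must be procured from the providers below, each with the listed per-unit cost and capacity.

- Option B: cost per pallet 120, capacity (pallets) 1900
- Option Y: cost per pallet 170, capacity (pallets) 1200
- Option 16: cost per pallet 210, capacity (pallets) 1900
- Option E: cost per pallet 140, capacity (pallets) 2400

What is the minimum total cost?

Use providers in increasing cost order.
Option B at 120: take all 1900 pallets → 4100 still needed.
Take 2400 from Option E at 140 → need 1700 more.
Option Y (170): use full 1200 → 500 pallets to go.
Option 16 (210): take the remaining 500 → done.
Cost = 1900×120 + 2400×140 + 1200×170 + 500×210 = 873000.

873000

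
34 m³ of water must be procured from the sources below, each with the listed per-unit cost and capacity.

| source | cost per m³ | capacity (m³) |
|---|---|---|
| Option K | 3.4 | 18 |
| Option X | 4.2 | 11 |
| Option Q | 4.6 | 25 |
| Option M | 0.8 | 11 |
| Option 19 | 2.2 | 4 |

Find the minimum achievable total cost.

83

Use sources in increasing cost order.
Option M (0.8): use full 11 ; 23 m³ to go.
Option 19 at 2.2: take all 4 m³ ; 19 still needed.
Option K (3.4): use full 18 ; 1 m³ to go.
Take 1 from Option X at 4.2 to finish.
Option Q: unused.
Cost = 11×0.8 + 4×2.2 + 18×3.4 + 1×4.2 = 83.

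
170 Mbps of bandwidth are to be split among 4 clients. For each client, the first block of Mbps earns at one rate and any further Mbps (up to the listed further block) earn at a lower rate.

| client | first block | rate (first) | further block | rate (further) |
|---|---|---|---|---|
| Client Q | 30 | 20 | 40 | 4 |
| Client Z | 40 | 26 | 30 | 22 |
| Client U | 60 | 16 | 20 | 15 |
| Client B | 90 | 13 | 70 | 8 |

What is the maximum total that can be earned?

Order all 8 blocks by rate: Client Z/first 26 > Client Z/second 22 > Client Q/first 20 > Client U/first 16 > Client U/second 15 > Client B/first 13 > Client B/second 8 > Client Q/second 4.
Fill Client Z first block (40 at 26) ; 130 left.
Client Z second at 22: fill all 30 ; 100 left.
Fill Client Q first block (30 at 20) ; 70 left.
Client U/first (16): +60 ; 10 left.
10 remain; put them into Client U second at 15.
Total = 26×40 + 22×30 + 20×30 + 16×60 + 15×10 = 3410.

3410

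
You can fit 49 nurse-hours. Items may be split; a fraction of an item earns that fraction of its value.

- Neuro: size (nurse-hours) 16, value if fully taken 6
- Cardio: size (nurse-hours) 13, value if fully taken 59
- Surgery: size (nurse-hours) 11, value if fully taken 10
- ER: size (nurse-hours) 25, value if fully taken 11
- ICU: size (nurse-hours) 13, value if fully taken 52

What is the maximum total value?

126.28

Rank by value-to-size ratio: Cardio 59/13≈4.54, ICU 52/13≈4, Surgery 10/11≈0.909, ER 11/25≈0.44, Neuro 6/16≈0.375.
All 13 nurse-hours of Cardio fit (value 59) → 36 remain.
ICU: take in full, 13 nurse-hours for value 52 → 23 left.
Surgery: take in full, 11 nurse-hours for value 10 → 12 left.
Only 12 nurse-hours remain; take 12/25 of ER for value 11×12/25 = 5.28.
Total value = 126.28.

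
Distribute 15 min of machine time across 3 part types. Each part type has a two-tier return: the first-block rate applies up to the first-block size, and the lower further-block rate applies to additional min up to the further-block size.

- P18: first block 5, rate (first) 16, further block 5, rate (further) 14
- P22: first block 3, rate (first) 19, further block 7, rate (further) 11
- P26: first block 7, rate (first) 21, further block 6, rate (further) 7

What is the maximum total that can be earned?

284

Rank every tier by rate: P26/T1 21 > P22/T1 19 > P18/T1 16 > P18/T2 14 > P22/T2 11 > P26/T2 7.
Fill P26 T1 block (7 at 21) → 8 left.
P22/T1 (19): +3 → 5 left.
P18 T1 at 16: fill all 5 → 0 left.
Total = 21×7 + 19×3 + 16×5 = 284.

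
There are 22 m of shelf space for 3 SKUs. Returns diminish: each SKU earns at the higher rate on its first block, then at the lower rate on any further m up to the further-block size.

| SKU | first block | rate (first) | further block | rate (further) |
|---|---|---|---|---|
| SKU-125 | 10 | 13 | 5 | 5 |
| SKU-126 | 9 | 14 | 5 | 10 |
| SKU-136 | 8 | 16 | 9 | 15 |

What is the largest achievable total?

333

Rank every tier by rate: SKU-136/T1 16 > SKU-136/T2 15 > SKU-126/T1 14 > SKU-125/T1 13 > SKU-126/T2 10 > SKU-125/T2 5.
Fill SKU-136 T1 block (8 at 16) ; 14 left.
SKU-136 T2 at 15: fill all 9 ; 5 left.
SKU-126 T1 at 14: only 5 left, fill 5.
Total = 16×8 + 15×9 + 14×5 = 333.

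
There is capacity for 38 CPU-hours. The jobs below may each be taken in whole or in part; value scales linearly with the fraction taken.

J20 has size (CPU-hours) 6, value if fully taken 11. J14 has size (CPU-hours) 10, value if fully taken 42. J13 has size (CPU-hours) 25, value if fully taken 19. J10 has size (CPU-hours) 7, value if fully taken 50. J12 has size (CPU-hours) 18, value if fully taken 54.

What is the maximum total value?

Best value per unit of size first: J10 50/7≈7.14, J14 42/10≈4.2, J12 54/18≈3, J20 11/6≈1.83, J13 19/25≈0.76.
J10: take in full, 7 CPU-hours for value 50 ; 31 left.
All 10 CPU-hours of J14 fit (value 42) ; 21 remain.
All 18 CPU-hours of J12 fit (value 54) ; 3 remain.
3 CPU-hours left: a 3/6 share of J20 gives 11×3/6 = 5.5.
Total value = 151.5.

151.5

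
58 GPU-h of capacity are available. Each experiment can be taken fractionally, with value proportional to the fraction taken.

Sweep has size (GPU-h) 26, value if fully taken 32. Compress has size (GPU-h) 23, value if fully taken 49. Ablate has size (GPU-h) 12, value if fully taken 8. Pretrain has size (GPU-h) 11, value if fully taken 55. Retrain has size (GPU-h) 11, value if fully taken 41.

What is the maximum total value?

Best value per unit of size first: Pretrain 55/11≈5, Retrain 41/11≈3.73, Compress 49/23≈2.13, Sweep 32/26≈1.23, Ablate 8/12≈0.667.
Pretrain: take in full, 11 GPU-h for value 55 — 47 left.
All 11 GPU-h of Retrain fit (value 41) — 36 remain.
All 23 GPU-h of Compress fit (value 49) — 13 remain.
13 GPU-h left: a 13/26 share of Sweep gives 32×13/26 = 16.
Total value = 161.

161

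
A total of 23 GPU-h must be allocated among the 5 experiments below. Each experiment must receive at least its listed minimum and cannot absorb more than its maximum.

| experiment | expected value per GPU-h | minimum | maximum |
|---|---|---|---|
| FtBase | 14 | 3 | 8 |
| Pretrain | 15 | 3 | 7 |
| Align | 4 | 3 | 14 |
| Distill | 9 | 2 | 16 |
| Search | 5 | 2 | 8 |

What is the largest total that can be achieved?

266

Meeting every minimum uses 3+3+3+2+2 = 13 GPU-h, leaving 10.
Highest expected value per GPU-h first: Pretrain 15 > FtBase 14 > Distill 9 > Search 5 > Align 4.
Give Pretrain 4 more to hit its cap of 7 ; 6 left.
FtBase takes 5 more to reach its cap of 8 ; 1 left.
Only 1 left; Distill takes them to reach 3.
Total = 14×8 + 15×7 + 4×3 + 9×3 + 5×2 = 266.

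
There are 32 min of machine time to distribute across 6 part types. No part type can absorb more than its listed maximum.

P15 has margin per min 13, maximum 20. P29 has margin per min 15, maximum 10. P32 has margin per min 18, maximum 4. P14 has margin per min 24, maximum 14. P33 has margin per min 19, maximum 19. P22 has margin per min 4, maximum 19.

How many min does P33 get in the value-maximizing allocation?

Rank by margin per min: P14 24 > P33 19 > P32 18 > P29 15 > P15 13 > P22 4.
Give P14 14 to hit its cap of 14 → 18 left.
P33 has room for 19 but only 18 remain, so it gets 18.

18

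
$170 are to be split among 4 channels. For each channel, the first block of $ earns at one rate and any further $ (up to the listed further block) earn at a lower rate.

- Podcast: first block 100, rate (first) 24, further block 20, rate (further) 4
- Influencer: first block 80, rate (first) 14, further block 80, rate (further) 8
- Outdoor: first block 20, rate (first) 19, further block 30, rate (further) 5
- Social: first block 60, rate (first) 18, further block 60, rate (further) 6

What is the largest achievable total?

Rank every tier by rate: Podcast/tier1 24 > Outdoor/tier1 19 > Social/tier1 18 > Influencer/tier1 14 > Influencer/tier2 8 > Social/tier2 6 > Outdoor/tier2 5 > Podcast/tier2 4.
Fill Podcast tier1 block (100 at 24) — 70 left.
Outdoor/tier1 (19): +20 — 50 left.
Social/tier1: +50 of 60 at 18; pool empty.
Total = 24×100 + 19×20 + 18×50 = 3680.

3680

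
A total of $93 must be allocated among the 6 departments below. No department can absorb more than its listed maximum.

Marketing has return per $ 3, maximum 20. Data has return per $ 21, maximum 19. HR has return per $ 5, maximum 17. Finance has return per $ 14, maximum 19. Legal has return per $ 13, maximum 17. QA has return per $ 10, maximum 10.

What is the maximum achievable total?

Rank by return per $: Data 21 > Finance 14 > Legal 13 > QA 10 > HR 5 > Marketing 3.
Data takes 19 to reach its cap of 19 ; 74 left.
Give Finance 19 to hit its cap of 19 ; 55 left.
Legal: +17 to 17 (cap) ; 38 left.
QA: +10 to 10 (cap) ; 28 left.
HR takes 17 to reach its cap of 17 ; 11 left.
Only 11 left; Marketing takes them to reach 11.
Total = 3×11 + 21×19 + 5×17 + 14×19 + 13×17 + 10×10 = 1104.

1104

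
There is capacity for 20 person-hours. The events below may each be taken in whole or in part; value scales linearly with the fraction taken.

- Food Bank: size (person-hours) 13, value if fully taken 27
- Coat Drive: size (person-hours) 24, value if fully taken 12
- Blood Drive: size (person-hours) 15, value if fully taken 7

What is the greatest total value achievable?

Sort by value density: Food Bank 27/13≈2.08, Coat Drive 12/24≈0.5, Blood Drive 7/15≈0.467.
Food Bank: take in full, 13 person-hours for value 27 → 7 left.
Fill the last 7 person-hours with part of Coat Drive: 7/24 of it earns 3.5.
Total value = 30.5.

30.5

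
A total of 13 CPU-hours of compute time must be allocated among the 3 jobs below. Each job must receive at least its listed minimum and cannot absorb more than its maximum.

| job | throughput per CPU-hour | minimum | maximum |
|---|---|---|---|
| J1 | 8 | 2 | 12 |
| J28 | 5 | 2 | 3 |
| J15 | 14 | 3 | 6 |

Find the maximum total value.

Meeting every minimum uses 2+2+3 = 7 CPU-hours, leaving 6.
Rank by throughput per CPU-hour: J15 14 > J1 8 > J28 5.
J15 takes 3 more to reach its cap of 6 — 3 left.
Only 3 left; J1 takes them to reach 5.
Total = 8×5 + 5×2 + 14×6 = 134.

134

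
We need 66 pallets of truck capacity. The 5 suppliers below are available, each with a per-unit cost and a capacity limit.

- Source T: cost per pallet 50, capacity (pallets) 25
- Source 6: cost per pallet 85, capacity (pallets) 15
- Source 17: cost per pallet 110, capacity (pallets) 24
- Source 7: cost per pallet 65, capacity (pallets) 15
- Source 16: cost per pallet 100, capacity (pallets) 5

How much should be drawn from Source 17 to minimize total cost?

6

Fill from the cheapest supplier first.
Take 25 from Source T at 50 → need 41 more.
Take 15 from Source 7 at 65 → need 26 more.
Source 6 (85): use full 15 → 11 pallets to go.
Source 16 (100): use full 5 → 6 pallets to go.
Source 17 at 110: take 6 of its 24 → requirement met.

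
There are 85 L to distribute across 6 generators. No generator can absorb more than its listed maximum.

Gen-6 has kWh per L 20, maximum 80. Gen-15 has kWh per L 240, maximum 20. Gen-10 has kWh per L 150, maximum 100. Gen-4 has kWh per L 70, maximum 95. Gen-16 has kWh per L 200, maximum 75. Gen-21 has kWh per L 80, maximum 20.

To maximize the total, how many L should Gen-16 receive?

Order the generators by kWh per L: Gen-15 240 > Gen-16 200 > Gen-10 150 > Gen-21 80 > Gen-4 70 > Gen-6 20.
Gen-15 takes 20 to reach its cap of 20 → 65 left.
Gen-16: +65 (room for 75) → 65. Pool exhausted.

65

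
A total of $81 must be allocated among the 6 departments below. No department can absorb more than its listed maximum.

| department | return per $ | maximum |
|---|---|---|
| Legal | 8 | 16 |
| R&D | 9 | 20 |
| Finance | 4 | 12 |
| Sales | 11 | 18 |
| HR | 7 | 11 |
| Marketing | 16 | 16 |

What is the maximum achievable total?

Order the departments by return per $: Marketing 16 > Sales 11 > R&D 9 > Legal 8 > HR 7 > Finance 4.
Marketing: +16 to 16 (cap) ; 65 left.
Sales takes 18 to reach its cap of 18 ; 47 left.
R&D: +20 to 20 (cap) ; 27 left.
Legal: +16 to 16 (cap) ; 11 left.
Give HR 11 to hit its cap of 11 ; 0 left.
Total = 8×16 + 9×20 + 11×18 + 7×11 + 16×16 = 839.

839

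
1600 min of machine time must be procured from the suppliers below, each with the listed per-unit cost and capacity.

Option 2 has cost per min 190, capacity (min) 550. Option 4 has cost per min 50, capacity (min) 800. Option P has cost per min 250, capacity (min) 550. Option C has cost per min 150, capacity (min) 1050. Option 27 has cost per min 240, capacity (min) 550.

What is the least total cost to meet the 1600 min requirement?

Fill from the cheapest supplier first.
Option 4 at 50: take all 800 min → 800 still needed.
Option C at 150: take 800 of its 1050 → requirement met.
Option 2, Option 27, Option P: unused.
Cost = 800×50 + 800×150 = 160000.

160000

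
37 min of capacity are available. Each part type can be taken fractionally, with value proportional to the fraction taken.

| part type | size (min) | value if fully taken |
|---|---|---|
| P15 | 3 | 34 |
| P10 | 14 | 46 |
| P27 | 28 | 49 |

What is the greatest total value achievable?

115

Best value per unit of size first: P15 34/3≈11.3, P10 46/14≈3.29, P27 49/28≈1.75.
Take all of P15 (3 min, value 34) → 34 min left.
All 14 min of P10 fit (value 46) → 20 remain.
Fill the last 20 min with part of P27: 20/28 of it earns 35.
Total value = 115.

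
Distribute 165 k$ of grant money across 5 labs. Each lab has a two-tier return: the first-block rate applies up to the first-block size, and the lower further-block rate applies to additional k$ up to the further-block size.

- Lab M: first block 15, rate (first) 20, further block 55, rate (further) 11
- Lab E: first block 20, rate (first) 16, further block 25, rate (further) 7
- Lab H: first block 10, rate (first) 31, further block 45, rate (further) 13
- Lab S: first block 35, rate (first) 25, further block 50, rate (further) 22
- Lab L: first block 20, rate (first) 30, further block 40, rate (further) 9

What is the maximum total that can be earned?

Treat each block as its own option and order by rate: Lab H/tier1 31 > Lab L/tier1 30 > Lab S/tier1 25 > Lab S/tier2 22 > Lab M/tier1 20 > Lab E/tier1 16 > Lab H/tier2 13 > Lab M/tier2 11 > Lab L/tier2 9 > Lab E/tier2 7.
Fill Lab H tier1 block (10 at 31) → 155 left.
Lab L tier1 at 30: fill all 20 → 135 left.
Fill Lab S tier1 block (35 at 25) → 100 left.
Lab S/tier2 (22): +50 → 50 left.
Lab M/tier1 (20): +15 → 35 left.
Lab E tier1 at 16: fill all 20 → 15 left.
Lab H tier2 at 13: only 15 left, fill 15.
Total = 31×10 + 30×20 + 25×35 + 22×50 + 20×15 + 16×20 + 13×15 = 3700.

3700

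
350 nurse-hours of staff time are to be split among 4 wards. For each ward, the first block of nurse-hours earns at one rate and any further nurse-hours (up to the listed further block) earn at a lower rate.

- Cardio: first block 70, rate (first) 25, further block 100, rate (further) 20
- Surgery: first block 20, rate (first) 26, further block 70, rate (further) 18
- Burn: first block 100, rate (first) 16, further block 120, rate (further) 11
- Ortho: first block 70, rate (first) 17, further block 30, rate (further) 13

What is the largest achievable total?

7040

Treat each block as its own option and order by rate: Surgery/T1 26 > Cardio/T1 25 > Cardio/T2 20 > Surgery/T2 18 > Ortho/T1 17 > Burn/T1 16 > Ortho/T2 13 > Burn/T2 11.
Surgery T1 at 26: fill all 20 — 330 left.
Cardio T1 at 25: fill all 70 — 260 left.
Fill Cardio T2 block (100 at 20) — 160 left.
Fill Surgery T2 block (70 at 18) — 90 left.
Ortho/T1 (17): +70 — 20 left.
20 remain; put them into Burn T1 at 16.
Total = 26×20 + 25×70 + 20×100 + 18×70 + 17×70 + 16×20 = 7040.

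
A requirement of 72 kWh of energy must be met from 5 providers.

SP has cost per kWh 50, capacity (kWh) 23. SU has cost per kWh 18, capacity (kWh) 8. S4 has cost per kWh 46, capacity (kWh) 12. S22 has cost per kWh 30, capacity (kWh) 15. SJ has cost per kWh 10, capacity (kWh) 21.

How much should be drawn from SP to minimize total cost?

Fill from the cheapest provider first.
SJ at 10: take all 21 kWh — 51 still needed.
SU at 18: take all 8 kWh — 43 still needed.
S22 (30): use full 15 — 28 kWh to go.
S4 at 46: take all 12 kWh — 16 still needed.
Take 16 from SP at 50 to finish.

16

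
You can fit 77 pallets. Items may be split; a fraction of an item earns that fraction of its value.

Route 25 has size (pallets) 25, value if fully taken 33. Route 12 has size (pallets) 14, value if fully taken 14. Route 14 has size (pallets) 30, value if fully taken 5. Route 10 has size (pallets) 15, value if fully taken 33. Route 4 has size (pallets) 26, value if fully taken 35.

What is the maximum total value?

Best value per unit of size first: Route 10 33/15≈2.2, Route 4 35/26≈1.35, Route 25 33/25≈1.32, Route 12 14/14≈1, Route 14 5/30≈0.167.
All 15 pallets of Route 10 fit (value 33) ; 62 remain.
Route 4: take in full, 26 pallets for value 35 ; 36 left.
Take all of Route 25 (25 pallets, value 33) ; 11 pallets left.
11 pallets left: a 11/14 share of Route 12 gives 14×11/14 = 11.
Total value = 112.

112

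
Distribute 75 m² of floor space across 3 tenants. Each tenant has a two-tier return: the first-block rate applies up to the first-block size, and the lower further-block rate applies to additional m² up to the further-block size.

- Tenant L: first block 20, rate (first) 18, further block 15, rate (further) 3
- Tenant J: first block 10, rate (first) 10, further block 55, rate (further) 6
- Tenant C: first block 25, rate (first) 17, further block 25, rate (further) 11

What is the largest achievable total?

Rank every tier by rate: Tenant L/T1 18 > Tenant C/T1 17 > Tenant C/T2 11 > Tenant J/T1 10 > Tenant J/T2 6 > Tenant L/T2 3.
Tenant L/T1 (18): +20 ; 55 left.
Tenant C/T1 (17): +25 ; 30 left.
Tenant C/T2 (11): +25 ; 5 left.
Tenant J T1 at 10: only 5 left, fill 5.
Total = 18×20 + 17×25 + 11×25 + 10×5 = 1110.

1110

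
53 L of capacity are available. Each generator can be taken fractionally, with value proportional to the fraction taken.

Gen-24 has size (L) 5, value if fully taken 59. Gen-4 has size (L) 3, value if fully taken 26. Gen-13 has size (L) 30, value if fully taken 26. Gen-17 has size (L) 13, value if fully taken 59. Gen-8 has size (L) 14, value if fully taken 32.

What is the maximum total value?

191.6

Best value per unit of size first: Gen-24 59/5≈11.8, Gen-4 26/3≈8.67, Gen-17 59/13≈4.54, Gen-8 32/14≈2.29, Gen-13 26/30≈0.867.
All 5 L of Gen-24 fit (value 59) ; 48 remain.
All 3 L of Gen-4 fit (value 26) ; 45 remain.
Take all of Gen-17 (13 L, value 59) ; 32 L left.
Gen-8: take in full, 14 L for value 32 ; 18 left.
Only 18 L remain; take 18/30 of Gen-13 for value 26×18/30 = 15.6.
Total value = 191.6.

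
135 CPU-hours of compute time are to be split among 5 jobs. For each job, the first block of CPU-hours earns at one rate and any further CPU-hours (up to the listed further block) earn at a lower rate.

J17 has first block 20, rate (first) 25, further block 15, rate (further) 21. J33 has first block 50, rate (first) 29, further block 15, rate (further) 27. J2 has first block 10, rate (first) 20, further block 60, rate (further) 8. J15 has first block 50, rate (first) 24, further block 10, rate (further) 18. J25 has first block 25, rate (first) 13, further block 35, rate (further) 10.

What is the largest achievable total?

Rank every tier by rate: J33/T1 29 > J33/T2 27 > J17/T1 25 > J15/T1 24 > J17/T2 21 > J2/T1 20 > J15/T2 18 > J25/T1 13 > J25/T2 10 > J2/T2 8.
J33 T1 at 29: fill all 50 ; 85 left.
Fill J33 T2 block (15 at 27) ; 70 left.
Fill J17 T1 block (20 at 25) ; 50 left.
J15/T1 (24): +50 ; 0 left.
Total = 29×50 + 27×15 + 25×20 + 24×50 = 3555.

3555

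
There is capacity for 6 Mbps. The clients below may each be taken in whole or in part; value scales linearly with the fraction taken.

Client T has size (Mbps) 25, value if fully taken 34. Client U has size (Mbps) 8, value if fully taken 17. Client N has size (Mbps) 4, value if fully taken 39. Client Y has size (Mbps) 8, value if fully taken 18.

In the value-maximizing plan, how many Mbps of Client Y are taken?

Rank by value-to-size ratio: Client N 39/4≈9.75, Client Y 18/8≈2.25, Client U 17/8≈2.12, Client T 34/25≈1.36.
All 4 Mbps of Client N fit (value 39) — 2 remain.
Only 2 Mbps remain; take 2/8 of Client Y for value 18×2/8 = 4.5.

2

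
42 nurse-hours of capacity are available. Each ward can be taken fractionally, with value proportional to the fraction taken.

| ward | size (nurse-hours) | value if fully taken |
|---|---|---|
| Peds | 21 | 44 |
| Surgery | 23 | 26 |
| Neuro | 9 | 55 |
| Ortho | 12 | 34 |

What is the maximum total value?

133

Sort by value density: Neuro 55/9≈6.11, Ortho 34/12≈2.83, Peds 44/21≈2.1, Surgery 26/23≈1.13.
Neuro: take in full, 9 nurse-hours for value 55 ; 33 left.
Take all of Ortho (12 nurse-hours, value 34) ; 21 nurse-hours left.
All 21 nurse-hours of Peds fit (value 44) ; 0 remain.
Total value = 133.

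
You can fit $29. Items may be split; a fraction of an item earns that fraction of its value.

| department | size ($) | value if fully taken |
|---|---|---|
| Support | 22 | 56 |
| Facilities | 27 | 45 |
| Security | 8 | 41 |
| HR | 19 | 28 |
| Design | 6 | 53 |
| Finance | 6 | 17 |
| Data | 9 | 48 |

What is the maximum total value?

159

Sort by value density: Design 53/6≈8.83, Data 48/9≈5.33, Security 41/8≈5.12, Finance 17/6≈2.83, Support 56/22≈2.55, Facilities 45/27≈1.67, HR 28/19≈1.47.
All 6 $ of Design fit (value 53) ; 23 remain.
All 9 $ of Data fit (value 48) ; 14 remain.
Security: take in full, 8 $ for value 41 ; 6 left.
All 6 $ of Finance fit (value 17) ; 0 remain.
Total value = 159.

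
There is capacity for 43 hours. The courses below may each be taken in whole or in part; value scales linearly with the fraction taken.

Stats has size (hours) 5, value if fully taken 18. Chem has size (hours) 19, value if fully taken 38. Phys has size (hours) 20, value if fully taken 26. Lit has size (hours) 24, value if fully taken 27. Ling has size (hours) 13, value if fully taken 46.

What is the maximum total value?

Best value per unit of size first: Stats 18/5≈3.6, Ling 46/13≈3.54, Chem 38/19≈2, Phys 26/20≈1.3, Lit 27/24≈1.12.
All 5 hours of Stats fit (value 18) — 38 remain.
Ling: take in full, 13 hours for value 46 — 25 left.
All 19 hours of Chem fit (value 38) — 6 remain.
Only 6 hours remain; take 6/20 of Phys for value 26×6/20 = 7.8.
Total value = 109.8.

109.8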